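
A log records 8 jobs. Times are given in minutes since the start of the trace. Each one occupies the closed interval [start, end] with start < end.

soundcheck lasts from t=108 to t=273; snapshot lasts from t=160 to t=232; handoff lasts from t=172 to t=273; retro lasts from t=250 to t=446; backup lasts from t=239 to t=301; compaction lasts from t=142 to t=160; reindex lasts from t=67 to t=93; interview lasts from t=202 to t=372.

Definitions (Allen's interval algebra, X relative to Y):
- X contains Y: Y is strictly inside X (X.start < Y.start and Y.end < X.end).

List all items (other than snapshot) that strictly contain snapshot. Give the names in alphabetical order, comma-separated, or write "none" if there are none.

soundcheck

Target snapshot = [t=160, t=232].
backup [t=239, t=301] → after → no.
compaction [t=142, t=160] → meets → no.
handoff [t=172, t=273] → overlapped-by → no.
interview [t=202, t=372] → overlapped-by → no.
reindex [t=67, t=93] → before → no.
retro [t=250, t=446] → after → no.
soundcheck [t=108, t=273] → contains → yes.
Result: soundcheck.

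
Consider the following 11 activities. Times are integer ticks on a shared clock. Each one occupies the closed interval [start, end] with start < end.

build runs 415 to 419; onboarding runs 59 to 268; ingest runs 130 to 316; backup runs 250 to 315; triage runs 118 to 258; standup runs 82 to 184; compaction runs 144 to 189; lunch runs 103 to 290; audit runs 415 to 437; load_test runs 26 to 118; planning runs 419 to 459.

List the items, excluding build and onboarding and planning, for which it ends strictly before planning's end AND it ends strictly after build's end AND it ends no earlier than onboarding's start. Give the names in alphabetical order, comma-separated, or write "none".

Conditions: its end is strictly before planning's end (X.end < 459) AND its end is strictly after build's end (X.end > 419) AND its end is no earlier than onboarding's start (X.end >= 59).
audit: end 437 < 459? ✓; end 437 > 419? ✓; end 437 >= 59? ✓ → yes.
backup: end 315 < 459? ✓; end 315 > 419? ✗; end 315 >= 59? ✓ → no.
compaction: end 189 < 459? ✓; end 189 > 419? ✗; end 189 >= 59? ✓ → no.
ingest: end 316 < 459? ✓; end 316 > 419? ✗; end 316 >= 59? ✓ → no.
load_test: end 118 < 459? ✓; end 118 > 419? ✗; end 118 >= 59? ✓ → no.
lunch: end 290 < 459? ✓; end 290 > 419? ✗; end 290 >= 59? ✓ → no.
standup: end 184 < 459? ✓; end 184 > 419? ✗; end 184 >= 59? ✓ → no.
triage: end 258 < 459? ✓; end 258 > 419? ✗; end 258 >= 59? ✓ → no.
Result: audit.

audit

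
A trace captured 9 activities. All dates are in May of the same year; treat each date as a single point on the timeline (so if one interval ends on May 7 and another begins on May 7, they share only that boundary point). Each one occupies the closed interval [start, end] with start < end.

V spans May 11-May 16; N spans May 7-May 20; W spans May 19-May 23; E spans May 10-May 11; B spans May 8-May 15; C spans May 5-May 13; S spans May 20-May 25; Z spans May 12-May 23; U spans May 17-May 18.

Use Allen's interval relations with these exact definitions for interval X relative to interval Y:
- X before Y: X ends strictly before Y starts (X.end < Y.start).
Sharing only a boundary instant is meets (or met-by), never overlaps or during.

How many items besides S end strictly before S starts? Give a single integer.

5

Target S = [May 20, May 25].
B [May 8, May 15] → before → counts.
C [May 5, May 13] → before → counts.
E [May 10, May 11] → before → counts.
N [May 7, May 20] → meets → no.
U [May 17, May 18] → before → counts.
V [May 11, May 16] → before → counts.
W [May 19, May 23] → overlaps → no.
Z [May 12, May 23] → overlaps → no.
Total: 5.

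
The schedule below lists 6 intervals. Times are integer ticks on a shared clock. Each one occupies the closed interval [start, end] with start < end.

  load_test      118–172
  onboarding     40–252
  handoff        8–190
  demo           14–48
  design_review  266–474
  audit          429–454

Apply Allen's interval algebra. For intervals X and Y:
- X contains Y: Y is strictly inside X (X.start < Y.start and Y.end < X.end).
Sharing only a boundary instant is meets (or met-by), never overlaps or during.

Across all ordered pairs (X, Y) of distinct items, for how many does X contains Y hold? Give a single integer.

Checking all 30 ordered pairs for relation 'contains'; matching pairs in alphabetical order:
(design_review, audit): design_review contains audit ✓
(handoff, demo): handoff contains demo ✓
(handoff, load_test): handoff contains load_test ✓
(onboarding, load_test): onboarding contains load_test ✓
Count: 4.

4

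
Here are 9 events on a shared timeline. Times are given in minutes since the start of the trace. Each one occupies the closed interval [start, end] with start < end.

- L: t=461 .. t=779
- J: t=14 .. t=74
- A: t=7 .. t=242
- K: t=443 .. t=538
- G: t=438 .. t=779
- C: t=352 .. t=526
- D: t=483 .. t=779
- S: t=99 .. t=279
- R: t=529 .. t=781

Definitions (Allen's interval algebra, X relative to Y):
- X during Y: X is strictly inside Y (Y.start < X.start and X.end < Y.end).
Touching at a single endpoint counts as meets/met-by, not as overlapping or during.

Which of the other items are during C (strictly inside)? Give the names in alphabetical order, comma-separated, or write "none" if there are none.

none

Target C = [t=352, t=526].
A [t=7, t=242] → before → no.
D [t=483, t=779] → overlapped-by → no.
G [t=438, t=779] → overlapped-by → no.
J [t=14, t=74] → before → no.
K [t=443, t=538] → overlapped-by → no.
L [t=461, t=779] → overlapped-by → no.
R [t=529, t=781] → after → no.
S [t=99, t=279] → before → no.
Result: none.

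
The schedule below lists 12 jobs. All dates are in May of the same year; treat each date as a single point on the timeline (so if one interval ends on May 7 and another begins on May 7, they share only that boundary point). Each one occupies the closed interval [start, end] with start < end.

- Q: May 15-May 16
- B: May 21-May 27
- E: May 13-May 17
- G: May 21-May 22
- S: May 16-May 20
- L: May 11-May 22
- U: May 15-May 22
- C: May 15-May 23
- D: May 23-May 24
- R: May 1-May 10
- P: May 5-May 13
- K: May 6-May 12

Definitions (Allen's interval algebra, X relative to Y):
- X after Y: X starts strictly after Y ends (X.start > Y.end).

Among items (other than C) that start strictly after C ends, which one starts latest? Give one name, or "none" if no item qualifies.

Target C = [May 15, May 23].
B [May 21, May 27] → overlapped-by → excluded.
D [May 23, May 24] → met-by → excluded.
E [May 13, May 17] → overlaps → excluded.
G [May 21, May 22] → during → excluded.
K [May 6, May 12] → before → excluded.
L [May 11, May 22] → overlaps → excluded.
P [May 5, May 13] → before → excluded.
Q [May 15, May 16] → starts → excluded.
R [May 1, May 10] → before → excluded.
S [May 16, May 20] → during → excluded.
U [May 15, May 22] → starts → excluded.
No candidates → none.

none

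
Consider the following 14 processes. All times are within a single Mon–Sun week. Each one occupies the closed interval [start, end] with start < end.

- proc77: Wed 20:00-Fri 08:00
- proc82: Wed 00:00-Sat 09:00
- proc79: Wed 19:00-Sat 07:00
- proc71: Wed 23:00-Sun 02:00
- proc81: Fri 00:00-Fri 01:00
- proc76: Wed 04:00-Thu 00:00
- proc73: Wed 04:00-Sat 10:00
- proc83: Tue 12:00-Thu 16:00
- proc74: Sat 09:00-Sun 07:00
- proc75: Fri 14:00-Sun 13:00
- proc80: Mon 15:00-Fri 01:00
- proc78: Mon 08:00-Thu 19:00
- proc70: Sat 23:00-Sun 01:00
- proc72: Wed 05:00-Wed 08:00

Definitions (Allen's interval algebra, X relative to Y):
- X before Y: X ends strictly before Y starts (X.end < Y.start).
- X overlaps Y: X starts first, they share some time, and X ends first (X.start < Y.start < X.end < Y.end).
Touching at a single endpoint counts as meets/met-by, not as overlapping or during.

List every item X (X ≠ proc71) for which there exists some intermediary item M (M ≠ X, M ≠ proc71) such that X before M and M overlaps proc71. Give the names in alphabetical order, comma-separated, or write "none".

proc72

Target proc71 = [Wed 23:00, Sun 02:00].
Intermediaries M with M overlaps proc71: proc73, proc76, proc77, proc78, proc79, proc80, proc82, proc83.
Via proc73 — items with X before proc73: none.
Via proc76 — items with X before proc76: none.
Via proc77 — items with X before proc77: proc72.
Via proc78 — items with X before proc78: none.
Via proc79 — items with X before proc79: proc72.
Via proc80 — items with X before proc80: none.
Via proc82 — items with X before proc82: none.
Via proc83 — items with X before proc83: none.
Union: proc72.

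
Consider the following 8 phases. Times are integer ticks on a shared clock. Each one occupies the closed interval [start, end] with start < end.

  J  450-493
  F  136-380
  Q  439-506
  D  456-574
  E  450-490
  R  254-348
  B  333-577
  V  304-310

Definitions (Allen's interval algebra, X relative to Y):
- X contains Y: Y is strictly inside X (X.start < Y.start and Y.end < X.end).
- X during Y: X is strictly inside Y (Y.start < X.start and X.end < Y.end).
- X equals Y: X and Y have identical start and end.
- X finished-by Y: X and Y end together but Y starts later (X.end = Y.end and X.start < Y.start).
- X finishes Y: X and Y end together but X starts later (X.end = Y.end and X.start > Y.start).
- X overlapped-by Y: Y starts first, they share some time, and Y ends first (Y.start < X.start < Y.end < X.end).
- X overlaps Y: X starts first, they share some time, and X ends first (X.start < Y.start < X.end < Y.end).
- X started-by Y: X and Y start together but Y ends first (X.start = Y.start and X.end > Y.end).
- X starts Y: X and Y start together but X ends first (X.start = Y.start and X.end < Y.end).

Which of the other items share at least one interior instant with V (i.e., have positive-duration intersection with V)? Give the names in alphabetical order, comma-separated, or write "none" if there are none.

Target V = [304, 310].
B [333, 577] → after → no.
D [456, 574] → after → no.
E [450, 490] → after → no.
F [136, 380] → contains → yes.
J [450, 493] → after → no.
Q [439, 506] → after → no.
R [254, 348] → contains → yes.
Result: F, R.

F, R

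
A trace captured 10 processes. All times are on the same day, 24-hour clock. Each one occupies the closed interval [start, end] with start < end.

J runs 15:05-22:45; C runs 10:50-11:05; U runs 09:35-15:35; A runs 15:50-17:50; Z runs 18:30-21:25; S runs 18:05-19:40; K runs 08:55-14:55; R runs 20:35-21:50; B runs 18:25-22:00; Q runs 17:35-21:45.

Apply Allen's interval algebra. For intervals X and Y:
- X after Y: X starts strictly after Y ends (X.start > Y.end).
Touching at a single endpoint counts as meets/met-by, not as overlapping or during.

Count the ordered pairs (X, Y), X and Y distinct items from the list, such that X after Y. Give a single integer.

Checking all 90 ordered pairs for relation 'after'; matching pairs in alphabetical order:
(A, C): A after C ✓
(A, K): A after K ✓
(A, U): A after U ✓
(B, A): B after A ✓
(B, C): B after C ✓
(B, K): B after K ✓
(B, U): B after U ✓
(J, C): J after C ✓
(J, K): J after K ✓
(Q, C): Q after C ✓
(Q, K): Q after K ✓
(Q, U): Q after U ✓
(R, A): R after A ✓
(R, C): R after C ✓
(R, K): R after K ✓
(R, S): R after S ✓
(R, U): R after U ✓
(S, A): S after A ✓
(S, C): S after C ✓
(S, K): S after K ✓
(S, U): S after U ✓
(Z, A): Z after A ✓
(Z, C): Z after C ✓
(Z, K): Z after K ✓
... plus 1 further pairs not listed.
Count: 25.

25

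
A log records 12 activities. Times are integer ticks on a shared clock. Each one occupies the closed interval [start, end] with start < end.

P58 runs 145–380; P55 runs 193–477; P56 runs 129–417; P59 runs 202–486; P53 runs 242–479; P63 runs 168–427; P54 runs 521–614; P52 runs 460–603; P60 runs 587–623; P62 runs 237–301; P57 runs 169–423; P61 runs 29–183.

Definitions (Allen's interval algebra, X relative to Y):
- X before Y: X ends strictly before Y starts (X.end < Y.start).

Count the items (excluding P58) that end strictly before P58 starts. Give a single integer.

Target P58 = [145, 380].
P52 [460, 603] → after → no.
P53 [242, 479] → overlapped-by → no.
P54 [521, 614] → after → no.
P55 [193, 477] → overlapped-by → no.
P56 [129, 417] → contains → no.
P57 [169, 423] → overlapped-by → no.
P59 [202, 486] → overlapped-by → no.
P60 [587, 623] → after → no.
P61 [29, 183] → overlaps → no.
P62 [237, 301] → during → no.
P63 [168, 427] → overlapped-by → no.
Total: 0.

0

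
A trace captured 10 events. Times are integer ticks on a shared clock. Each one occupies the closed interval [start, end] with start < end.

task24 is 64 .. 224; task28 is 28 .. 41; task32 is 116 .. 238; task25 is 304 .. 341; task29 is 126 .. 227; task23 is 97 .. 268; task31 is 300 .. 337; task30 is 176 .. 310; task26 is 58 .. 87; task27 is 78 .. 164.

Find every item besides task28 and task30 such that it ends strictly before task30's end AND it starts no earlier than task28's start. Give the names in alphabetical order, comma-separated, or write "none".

task23, task24, task26, task27, task29, task32

Conditions: its end is strictly before task30's end (X.end < 310) AND its start is no earlier than task28's start (X.start >= 28).
task23: end 268 < 310? ✓; start 97 >= 28? ✓ → yes.
task24: end 224 < 310? ✓; start 64 >= 28? ✓ → yes.
task25: end 341 < 310? ✗; start 304 >= 28? ✓ → no.
task26: end 87 < 310? ✓; start 58 >= 28? ✓ → yes.
task27: end 164 < 310? ✓; start 78 >= 28? ✓ → yes.
task29: end 227 < 310? ✓; start 126 >= 28? ✓ → yes.
task31: end 337 < 310? ✗; start 300 >= 28? ✓ → no.
task32: end 238 < 310? ✓; start 116 >= 28? ✓ → yes.
Result: task23, task24, task26, task27, task29, task32.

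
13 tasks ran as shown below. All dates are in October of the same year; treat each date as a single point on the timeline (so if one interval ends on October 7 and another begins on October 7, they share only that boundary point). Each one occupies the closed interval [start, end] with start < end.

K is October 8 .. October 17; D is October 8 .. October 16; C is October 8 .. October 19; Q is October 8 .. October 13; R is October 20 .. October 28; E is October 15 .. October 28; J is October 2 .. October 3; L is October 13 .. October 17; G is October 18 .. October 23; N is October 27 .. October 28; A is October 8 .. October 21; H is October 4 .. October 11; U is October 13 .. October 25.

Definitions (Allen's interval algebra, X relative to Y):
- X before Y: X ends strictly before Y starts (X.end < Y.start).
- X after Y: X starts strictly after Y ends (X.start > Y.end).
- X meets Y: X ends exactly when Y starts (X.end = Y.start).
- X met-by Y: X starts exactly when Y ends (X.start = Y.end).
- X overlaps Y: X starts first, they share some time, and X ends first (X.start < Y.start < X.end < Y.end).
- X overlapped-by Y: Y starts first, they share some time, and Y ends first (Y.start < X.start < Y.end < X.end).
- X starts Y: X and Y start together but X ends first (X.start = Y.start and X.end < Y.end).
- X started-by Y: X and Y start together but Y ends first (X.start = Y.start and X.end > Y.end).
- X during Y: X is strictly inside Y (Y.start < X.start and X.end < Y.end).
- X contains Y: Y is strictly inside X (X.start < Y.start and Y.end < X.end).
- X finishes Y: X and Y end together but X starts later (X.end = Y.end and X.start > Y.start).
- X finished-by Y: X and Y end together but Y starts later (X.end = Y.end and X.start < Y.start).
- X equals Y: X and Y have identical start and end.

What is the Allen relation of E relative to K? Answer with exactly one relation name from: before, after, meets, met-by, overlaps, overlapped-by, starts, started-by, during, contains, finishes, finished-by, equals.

overlapped-by

E = [October 15, October 28]; K = [October 8, October 17].
Compare endpoints: E.start > K.start, E.start < K.end, E.end > K.start, E.end > K.end.
That pattern is 'overlapped-by'.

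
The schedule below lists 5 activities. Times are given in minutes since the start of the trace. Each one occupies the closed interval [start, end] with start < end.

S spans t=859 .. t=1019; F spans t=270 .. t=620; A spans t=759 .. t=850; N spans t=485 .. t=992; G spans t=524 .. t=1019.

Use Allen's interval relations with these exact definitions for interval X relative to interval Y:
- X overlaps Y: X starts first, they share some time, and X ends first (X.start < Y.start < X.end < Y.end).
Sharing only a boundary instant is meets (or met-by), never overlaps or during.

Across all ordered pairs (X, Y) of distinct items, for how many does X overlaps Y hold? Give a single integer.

4

Checking all 20 ordered pairs for relation 'overlaps'; matching pairs in alphabetical order:
(F, G): F overlaps G ✓
(F, N): F overlaps N ✓
(N, G): N overlaps G ✓
(N, S): N overlaps S ✓
Count: 4.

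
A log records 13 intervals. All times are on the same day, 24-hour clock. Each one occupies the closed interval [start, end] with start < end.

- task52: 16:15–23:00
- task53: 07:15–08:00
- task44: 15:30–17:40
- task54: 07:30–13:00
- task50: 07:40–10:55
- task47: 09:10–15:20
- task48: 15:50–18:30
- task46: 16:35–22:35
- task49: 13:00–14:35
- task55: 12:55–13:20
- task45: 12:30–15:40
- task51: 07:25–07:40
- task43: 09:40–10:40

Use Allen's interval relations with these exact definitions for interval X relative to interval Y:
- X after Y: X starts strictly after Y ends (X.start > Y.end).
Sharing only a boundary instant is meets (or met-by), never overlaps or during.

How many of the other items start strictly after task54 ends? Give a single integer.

Target task54 = [07:30, 13:00].
task43 [09:40, 10:40] → during → no.
task44 [15:30, 17:40] → after → counts.
task45 [12:30, 15:40] → overlapped-by → no.
task46 [16:35, 22:35] → after → counts.
task47 [09:10, 15:20] → overlapped-by → no.
task48 [15:50, 18:30] → after → counts.
task49 [13:00, 14:35] → met-by → no.
task50 [07:40, 10:55] → during → no.
task51 [07:25, 07:40] → overlaps → no.
task52 [16:15, 23:00] → after → counts.
task53 [07:15, 08:00] → overlaps → no.
task55 [12:55, 13:20] → overlapped-by → no.
Total: 4.

4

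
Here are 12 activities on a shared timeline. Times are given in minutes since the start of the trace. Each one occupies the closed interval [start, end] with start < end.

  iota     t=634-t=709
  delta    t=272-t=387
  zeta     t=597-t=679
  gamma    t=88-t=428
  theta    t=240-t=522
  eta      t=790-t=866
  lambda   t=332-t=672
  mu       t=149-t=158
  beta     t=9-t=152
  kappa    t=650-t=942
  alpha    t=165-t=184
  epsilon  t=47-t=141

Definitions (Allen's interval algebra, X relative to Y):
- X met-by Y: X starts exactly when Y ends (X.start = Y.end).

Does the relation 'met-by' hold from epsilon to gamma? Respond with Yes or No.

No

epsilon = [t=47, t=141], gamma = [t=88, t=428].
Actual relation of epsilon to gamma: overlaps.
Asked whether 'met-by' holds → No.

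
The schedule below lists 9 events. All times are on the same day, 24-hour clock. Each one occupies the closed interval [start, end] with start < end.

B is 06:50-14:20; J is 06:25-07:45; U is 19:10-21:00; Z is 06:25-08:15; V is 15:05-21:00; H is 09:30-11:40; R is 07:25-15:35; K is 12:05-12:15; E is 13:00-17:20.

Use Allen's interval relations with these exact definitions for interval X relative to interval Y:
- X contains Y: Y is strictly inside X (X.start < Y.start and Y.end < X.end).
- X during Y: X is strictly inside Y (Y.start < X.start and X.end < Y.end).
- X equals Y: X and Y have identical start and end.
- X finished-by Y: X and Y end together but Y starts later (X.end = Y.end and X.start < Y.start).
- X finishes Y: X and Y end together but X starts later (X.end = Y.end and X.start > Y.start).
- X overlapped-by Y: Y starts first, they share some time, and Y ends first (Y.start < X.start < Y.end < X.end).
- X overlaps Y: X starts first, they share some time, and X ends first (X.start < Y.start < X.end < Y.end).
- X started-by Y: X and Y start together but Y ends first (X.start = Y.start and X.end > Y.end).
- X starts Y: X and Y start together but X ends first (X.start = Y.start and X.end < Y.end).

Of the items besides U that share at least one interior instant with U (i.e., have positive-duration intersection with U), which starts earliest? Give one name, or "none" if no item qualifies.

V

Target U = [19:10, 21:00].
B [06:50, 14:20] → before → excluded.
E [13:00, 17:20] → before → excluded.
H [09:30, 11:40] → before → excluded.
J [06:25, 07:45] → before → excluded.
K [12:05, 12:15] → before → excluded.
R [07:25, 15:35] → before → excluded.
V [15:05, 21:00] → finished-by → candidate.
Z [06:25, 08:15] → before → excluded.
Among candidates, earliest start is 15:05 → V.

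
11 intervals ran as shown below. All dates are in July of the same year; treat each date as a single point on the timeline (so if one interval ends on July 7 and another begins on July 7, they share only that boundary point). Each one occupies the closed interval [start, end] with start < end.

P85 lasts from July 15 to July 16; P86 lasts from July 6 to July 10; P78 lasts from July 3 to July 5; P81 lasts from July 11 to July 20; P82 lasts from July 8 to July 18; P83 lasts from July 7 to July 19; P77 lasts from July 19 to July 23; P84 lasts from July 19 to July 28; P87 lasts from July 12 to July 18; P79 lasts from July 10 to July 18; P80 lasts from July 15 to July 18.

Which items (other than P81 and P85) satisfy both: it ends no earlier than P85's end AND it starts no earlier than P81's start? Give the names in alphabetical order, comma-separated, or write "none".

Conditions: its end is no earlier than P85's end (X.end >= July 16) AND its start is no earlier than P81's start (X.start >= July 11).
P77: end July 23 >= July 16? ✓; start July 19 >= July 11? ✓ → yes.
P78: end July 5 >= July 16? ✗; start July 3 >= July 11? ✗ → no.
P79: end July 18 >= July 16? ✓; start July 10 >= July 11? ✗ → no.
P80: end July 18 >= July 16? ✓; start July 15 >= July 11? ✓ → yes.
P82: end July 18 >= July 16? ✓; start July 8 >= July 11? ✗ → no.
P83: end July 19 >= July 16? ✓; start July 7 >= July 11? ✗ → no.
P84: end July 28 >= July 16? ✓; start July 19 >= July 11? ✓ → yes.
P86: end July 10 >= July 16? ✗; start July 6 >= July 11? ✗ → no.
P87: end July 18 >= July 16? ✓; start July 12 >= July 11? ✓ → yes.
Result: P77, P80, P84, P87.

P77, P80, P84, P87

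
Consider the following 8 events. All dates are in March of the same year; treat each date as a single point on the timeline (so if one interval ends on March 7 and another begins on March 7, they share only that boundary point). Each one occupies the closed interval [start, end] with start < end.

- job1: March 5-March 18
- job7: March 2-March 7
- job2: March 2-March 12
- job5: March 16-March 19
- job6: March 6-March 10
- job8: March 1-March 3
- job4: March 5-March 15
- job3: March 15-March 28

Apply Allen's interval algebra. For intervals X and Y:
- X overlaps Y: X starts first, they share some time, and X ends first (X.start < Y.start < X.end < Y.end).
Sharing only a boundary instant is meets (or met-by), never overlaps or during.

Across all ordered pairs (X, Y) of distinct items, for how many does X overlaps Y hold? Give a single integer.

9

Checking all 56 ordered pairs for relation 'overlaps'; matching pairs in alphabetical order:
(job1, job3): job1 overlaps job3 ✓
(job1, job5): job1 overlaps job5 ✓
(job2, job1): job2 overlaps job1 ✓
(job2, job4): job2 overlaps job4 ✓
(job7, job1): job7 overlaps job1 ✓
(job7, job4): job7 overlaps job4 ✓
(job7, job6): job7 overlaps job6 ✓
(job8, job2): job8 overlaps job2 ✓
(job8, job7): job8 overlaps job7 ✓
Count: 9.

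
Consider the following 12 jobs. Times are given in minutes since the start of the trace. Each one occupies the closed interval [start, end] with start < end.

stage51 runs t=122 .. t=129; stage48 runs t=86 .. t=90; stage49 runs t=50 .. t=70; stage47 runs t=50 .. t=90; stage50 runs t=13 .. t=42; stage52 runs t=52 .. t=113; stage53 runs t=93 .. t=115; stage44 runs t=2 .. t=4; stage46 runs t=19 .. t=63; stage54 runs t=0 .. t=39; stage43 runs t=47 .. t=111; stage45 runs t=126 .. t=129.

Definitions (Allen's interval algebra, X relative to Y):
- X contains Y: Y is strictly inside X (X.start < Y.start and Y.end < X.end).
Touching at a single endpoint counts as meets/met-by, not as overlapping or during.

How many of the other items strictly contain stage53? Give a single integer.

Target stage53 = [t=93, t=115].
stage43 [t=47, t=111] → overlaps → no.
stage44 [t=2, t=4] → before → no.
stage45 [t=126, t=129] → after → no.
stage46 [t=19, t=63] → before → no.
stage47 [t=50, t=90] → before → no.
stage48 [t=86, t=90] → before → no.
stage49 [t=50, t=70] → before → no.
stage50 [t=13, t=42] → before → no.
stage51 [t=122, t=129] → after → no.
stage52 [t=52, t=113] → overlaps → no.
stage54 [t=0, t=39] → before → no.
Total: 0.

0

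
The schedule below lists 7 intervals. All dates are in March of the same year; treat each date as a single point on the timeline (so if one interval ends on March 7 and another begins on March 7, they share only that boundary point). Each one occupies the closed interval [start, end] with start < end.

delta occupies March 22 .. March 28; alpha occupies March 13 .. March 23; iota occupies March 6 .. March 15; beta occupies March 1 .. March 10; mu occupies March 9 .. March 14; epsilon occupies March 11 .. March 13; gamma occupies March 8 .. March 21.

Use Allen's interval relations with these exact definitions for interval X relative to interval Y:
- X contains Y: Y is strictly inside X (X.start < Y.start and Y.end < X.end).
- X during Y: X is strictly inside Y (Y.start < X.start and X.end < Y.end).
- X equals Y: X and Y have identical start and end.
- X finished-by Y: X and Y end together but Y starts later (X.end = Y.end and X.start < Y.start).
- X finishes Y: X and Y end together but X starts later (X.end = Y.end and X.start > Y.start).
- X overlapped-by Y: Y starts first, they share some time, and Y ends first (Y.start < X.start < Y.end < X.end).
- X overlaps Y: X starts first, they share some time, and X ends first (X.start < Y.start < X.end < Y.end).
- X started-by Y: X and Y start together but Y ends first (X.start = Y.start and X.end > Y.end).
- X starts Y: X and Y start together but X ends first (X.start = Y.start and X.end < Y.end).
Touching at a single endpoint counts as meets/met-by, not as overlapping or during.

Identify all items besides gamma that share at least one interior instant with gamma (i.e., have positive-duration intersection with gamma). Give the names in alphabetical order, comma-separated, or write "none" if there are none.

Target gamma = [March 8, March 21].
alpha [March 13, March 23] → overlapped-by → yes.
beta [March 1, March 10] → overlaps → yes.
delta [March 22, March 28] → after → no.
epsilon [March 11, March 13] → during → yes.
iota [March 6, March 15] → overlaps → yes.
mu [March 9, March 14] → during → yes.
Result: alpha, beta, epsilon, iota, mu.

alpha, beta, epsilon, iota, mu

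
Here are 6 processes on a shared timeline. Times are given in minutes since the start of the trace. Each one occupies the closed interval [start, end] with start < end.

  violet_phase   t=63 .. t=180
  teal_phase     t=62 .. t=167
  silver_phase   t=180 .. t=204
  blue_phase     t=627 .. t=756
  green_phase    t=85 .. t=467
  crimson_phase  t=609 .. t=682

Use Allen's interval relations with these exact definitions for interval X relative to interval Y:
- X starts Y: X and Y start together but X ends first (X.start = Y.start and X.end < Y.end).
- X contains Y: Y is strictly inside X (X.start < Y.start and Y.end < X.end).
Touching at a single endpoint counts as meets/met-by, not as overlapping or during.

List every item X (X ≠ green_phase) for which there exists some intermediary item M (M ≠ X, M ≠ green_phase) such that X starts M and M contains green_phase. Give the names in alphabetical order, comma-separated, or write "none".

Target green_phase = [t=85, t=467].
Intermediaries M with M contains green_phase: none.
Union: none.

none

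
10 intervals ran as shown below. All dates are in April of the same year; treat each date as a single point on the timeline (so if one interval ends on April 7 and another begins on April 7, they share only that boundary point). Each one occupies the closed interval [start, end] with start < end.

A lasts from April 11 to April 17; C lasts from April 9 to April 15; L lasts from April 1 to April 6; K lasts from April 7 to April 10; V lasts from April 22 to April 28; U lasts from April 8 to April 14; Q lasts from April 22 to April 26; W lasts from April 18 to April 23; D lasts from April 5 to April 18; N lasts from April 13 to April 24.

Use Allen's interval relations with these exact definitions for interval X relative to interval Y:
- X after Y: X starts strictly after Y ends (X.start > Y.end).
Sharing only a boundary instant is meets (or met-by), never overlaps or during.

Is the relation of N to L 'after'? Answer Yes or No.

N = [April 13, April 24], L = [April 1, April 6].
Actual relation of N to L: after.
Asked whether 'after' holds → Yes.

Yes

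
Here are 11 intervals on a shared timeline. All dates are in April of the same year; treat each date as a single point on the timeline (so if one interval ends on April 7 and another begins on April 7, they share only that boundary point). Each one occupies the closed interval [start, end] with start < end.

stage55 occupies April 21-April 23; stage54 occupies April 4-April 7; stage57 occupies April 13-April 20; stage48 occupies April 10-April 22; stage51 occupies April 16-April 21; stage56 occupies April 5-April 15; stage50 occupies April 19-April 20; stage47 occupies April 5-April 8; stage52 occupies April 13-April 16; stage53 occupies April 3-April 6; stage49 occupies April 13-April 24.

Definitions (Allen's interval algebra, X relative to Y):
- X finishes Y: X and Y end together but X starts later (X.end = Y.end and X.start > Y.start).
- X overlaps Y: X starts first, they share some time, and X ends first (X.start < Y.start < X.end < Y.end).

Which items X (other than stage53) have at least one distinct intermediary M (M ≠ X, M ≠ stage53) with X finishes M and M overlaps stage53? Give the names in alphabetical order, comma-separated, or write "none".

none

Target stage53 = [April 3, April 6].
Intermediaries M with M overlaps stage53: none.
Union: none.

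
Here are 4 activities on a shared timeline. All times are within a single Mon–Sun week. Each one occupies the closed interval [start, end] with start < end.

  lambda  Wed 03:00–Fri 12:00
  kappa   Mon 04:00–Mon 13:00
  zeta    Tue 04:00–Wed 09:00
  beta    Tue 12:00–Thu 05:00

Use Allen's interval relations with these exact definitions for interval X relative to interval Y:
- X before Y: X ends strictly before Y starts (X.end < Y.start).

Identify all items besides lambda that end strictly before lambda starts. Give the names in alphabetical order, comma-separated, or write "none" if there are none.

kappa

Target lambda = [Wed 03:00, Fri 12:00].
beta [Tue 12:00, Thu 05:00] → overlaps → no.
kappa [Mon 04:00, Mon 13:00] → before → yes.
zeta [Tue 04:00, Wed 09:00] → overlaps → no.
Result: kappa.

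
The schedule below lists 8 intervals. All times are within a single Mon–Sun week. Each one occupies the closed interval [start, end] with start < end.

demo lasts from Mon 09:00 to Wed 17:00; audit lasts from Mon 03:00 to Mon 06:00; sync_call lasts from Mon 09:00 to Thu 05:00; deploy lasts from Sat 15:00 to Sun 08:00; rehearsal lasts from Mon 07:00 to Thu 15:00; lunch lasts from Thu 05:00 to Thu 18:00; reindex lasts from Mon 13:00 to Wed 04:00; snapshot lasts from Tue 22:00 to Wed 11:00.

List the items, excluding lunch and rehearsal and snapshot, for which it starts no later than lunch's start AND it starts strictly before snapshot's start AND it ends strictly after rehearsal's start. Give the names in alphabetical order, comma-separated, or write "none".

Conditions: its start is no later than lunch's start (X.start <= Thu 05:00) AND its start is strictly before snapshot's start (X.start < Tue 22:00) AND its end is strictly after rehearsal's start (X.end > Mon 07:00).
audit: start Mon 03:00 <= Thu 05:00? ✓; start Mon 03:00 < Tue 22:00? ✓; end Mon 06:00 > Mon 07:00? ✗ → no.
demo: start Mon 09:00 <= Thu 05:00? ✓; start Mon 09:00 < Tue 22:00? ✓; end Wed 17:00 > Mon 07:00? ✓ → yes.
deploy: start Sat 15:00 <= Thu 05:00? ✗; start Sat 15:00 < Tue 22:00? ✗; end Sun 08:00 > Mon 07:00? ✓ → no.
reindex: start Mon 13:00 <= Thu 05:00? ✓; start Mon 13:00 < Tue 22:00? ✓; end Wed 04:00 > Mon 07:00? ✓ → yes.
sync_call: start Mon 09:00 <= Thu 05:00? ✓; start Mon 09:00 < Tue 22:00? ✓; end Thu 05:00 > Mon 07:00? ✓ → yes.
Result: demo, reindex, sync_call.

demo, reindex, sync_call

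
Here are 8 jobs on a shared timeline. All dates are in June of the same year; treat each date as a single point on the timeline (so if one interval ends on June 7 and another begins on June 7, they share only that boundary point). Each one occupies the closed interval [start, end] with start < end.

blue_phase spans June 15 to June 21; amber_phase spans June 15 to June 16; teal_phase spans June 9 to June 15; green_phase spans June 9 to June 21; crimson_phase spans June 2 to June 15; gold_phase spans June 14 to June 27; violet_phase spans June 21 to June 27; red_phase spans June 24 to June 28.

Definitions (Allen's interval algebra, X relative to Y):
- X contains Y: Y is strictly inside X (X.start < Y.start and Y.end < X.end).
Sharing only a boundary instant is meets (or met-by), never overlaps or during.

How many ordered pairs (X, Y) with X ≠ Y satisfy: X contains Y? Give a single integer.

Checking all 56 ordered pairs for relation 'contains'; matching pairs in alphabetical order:
(gold_phase, amber_phase): gold_phase contains amber_phase ✓
(gold_phase, blue_phase): gold_phase contains blue_phase ✓
(green_phase, amber_phase): green_phase contains amber_phase ✓
Count: 3.

3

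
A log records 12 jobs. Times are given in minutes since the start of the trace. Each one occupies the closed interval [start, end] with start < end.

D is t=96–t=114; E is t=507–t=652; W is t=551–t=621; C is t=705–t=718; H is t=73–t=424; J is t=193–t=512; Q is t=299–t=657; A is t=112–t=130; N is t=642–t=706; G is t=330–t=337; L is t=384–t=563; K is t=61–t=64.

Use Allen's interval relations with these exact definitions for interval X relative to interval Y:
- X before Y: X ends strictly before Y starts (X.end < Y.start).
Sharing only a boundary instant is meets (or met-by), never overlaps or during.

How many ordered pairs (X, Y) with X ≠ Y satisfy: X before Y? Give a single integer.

45

Checking all 132 ordered pairs for relation 'before'; matching pairs in alphabetical order:
(A, C): A before C ✓
(A, E): A before E ✓
(A, G): A before G ✓
(A, J): A before J ✓
(A, L): A before L ✓
(A, N): A before N ✓
(A, Q): A before Q ✓
(A, W): A before W ✓
(D, C): D before C ✓
(D, E): D before E ✓
(D, G): D before G ✓
(D, J): D before J ✓
(D, L): D before L ✓
(D, N): D before N ✓
(D, Q): D before Q ✓
(D, W): D before W ✓
(E, C): E before C ✓
(G, C): G before C ✓
(G, E): G before E ✓
(G, L): G before L ✓
(G, N): G before N ✓
(G, W): G before W ✓
(H, C): H before C ✓
(H, E): H before E ✓
... plus 21 further pairs not listed.
Count: 45.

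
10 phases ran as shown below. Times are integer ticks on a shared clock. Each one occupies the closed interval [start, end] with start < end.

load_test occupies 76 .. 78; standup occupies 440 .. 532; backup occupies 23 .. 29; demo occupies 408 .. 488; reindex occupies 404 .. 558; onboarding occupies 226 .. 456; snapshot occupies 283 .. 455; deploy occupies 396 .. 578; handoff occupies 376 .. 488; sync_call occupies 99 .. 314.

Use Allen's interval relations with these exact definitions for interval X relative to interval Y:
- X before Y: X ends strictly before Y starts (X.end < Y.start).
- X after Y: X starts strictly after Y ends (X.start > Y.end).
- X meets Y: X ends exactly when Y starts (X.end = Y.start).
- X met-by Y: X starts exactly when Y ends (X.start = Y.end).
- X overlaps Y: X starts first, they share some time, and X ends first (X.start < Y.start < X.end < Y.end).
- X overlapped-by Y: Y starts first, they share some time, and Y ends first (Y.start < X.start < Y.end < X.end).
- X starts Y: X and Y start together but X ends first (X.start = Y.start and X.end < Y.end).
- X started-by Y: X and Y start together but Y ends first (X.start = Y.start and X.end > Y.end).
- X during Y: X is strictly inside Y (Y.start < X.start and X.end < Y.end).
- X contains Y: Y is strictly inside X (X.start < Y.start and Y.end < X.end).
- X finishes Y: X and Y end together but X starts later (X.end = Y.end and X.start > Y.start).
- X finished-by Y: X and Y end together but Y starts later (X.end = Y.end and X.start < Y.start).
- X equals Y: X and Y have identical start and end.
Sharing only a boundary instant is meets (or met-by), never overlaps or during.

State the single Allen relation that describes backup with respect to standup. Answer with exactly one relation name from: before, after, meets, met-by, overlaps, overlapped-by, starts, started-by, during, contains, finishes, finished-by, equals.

backup = [23, 29]; standup = [440, 532].
Compare endpoints: backup.start < standup.start, backup.start < standup.end, backup.end < standup.start, backup.end < standup.end.
That pattern is 'before'.

before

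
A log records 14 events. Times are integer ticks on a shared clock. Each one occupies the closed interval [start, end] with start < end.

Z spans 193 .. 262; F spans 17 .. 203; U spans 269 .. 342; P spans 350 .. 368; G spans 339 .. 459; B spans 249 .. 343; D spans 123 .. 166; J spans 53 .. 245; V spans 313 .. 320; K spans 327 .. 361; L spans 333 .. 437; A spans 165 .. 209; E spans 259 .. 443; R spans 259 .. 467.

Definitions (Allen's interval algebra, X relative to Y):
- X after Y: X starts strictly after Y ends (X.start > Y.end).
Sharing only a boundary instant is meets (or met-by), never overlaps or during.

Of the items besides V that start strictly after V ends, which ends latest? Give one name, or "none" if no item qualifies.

G

Target V = [313, 320].
A [165, 209] → before → excluded.
B [249, 343] → contains → excluded.
D [123, 166] → before → excluded.
E [259, 443] → contains → excluded.
F [17, 203] → before → excluded.
G [339, 459] → after → candidate.
J [53, 245] → before → excluded.
K [327, 361] → after → candidate.
L [333, 437] → after → candidate.
P [350, 368] → after → candidate.
R [259, 467] → contains → excluded.
U [269, 342] → contains → excluded.
Z [193, 262] → before → excluded.
Among candidates, latest end is 459 → G.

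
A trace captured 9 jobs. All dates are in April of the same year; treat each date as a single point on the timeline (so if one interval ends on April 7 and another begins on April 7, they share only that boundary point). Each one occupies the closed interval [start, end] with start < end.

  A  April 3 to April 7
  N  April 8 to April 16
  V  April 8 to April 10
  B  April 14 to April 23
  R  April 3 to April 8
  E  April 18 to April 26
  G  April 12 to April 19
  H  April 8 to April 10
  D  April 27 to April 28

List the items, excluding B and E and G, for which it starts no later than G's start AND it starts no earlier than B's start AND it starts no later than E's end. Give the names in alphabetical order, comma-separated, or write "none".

Conditions: its start is no later than G's start (X.start <= April 12) AND its start is no earlier than B's start (X.start >= April 14) AND its start is no later than E's end (X.start <= April 26).
A: start April 3 <= April 12? ✓; start April 3 >= April 14? ✗; start April 3 <= April 26? ✓ → no.
D: start April 27 <= April 12? ✗; start April 27 >= April 14? ✓; start April 27 <= April 26? ✗ → no.
H: start April 8 <= April 12? ✓; start April 8 >= April 14? ✗; start April 8 <= April 26? ✓ → no.
N: start April 8 <= April 12? ✓; start April 8 >= April 14? ✗; start April 8 <= April 26? ✓ → no.
R: start April 3 <= April 12? ✓; start April 3 >= April 14? ✗; start April 3 <= April 26? ✓ → no.
V: start April 8 <= April 12? ✓; start April 8 >= April 14? ✗; start April 8 <= April 26? ✓ → no.
Result: none.

none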